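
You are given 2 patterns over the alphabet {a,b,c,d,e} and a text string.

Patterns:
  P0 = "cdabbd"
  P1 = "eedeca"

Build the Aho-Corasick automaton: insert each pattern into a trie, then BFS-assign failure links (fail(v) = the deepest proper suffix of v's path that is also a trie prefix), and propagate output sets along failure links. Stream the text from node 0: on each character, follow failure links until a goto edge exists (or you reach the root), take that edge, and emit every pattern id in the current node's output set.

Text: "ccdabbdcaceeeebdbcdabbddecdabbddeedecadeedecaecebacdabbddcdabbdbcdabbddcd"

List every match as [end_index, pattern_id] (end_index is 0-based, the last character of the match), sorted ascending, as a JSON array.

Build:
Trie (insert patterns):
  0='ε' goto c→1 e→7
  1='c' goto d→2
  2='cd' goto a→3
  3='cda' goto b→4
  4='cdab' goto b→5
  5='cdabb' goto d→6
  6='cdabbd' goto ·  ←P0
  7='e' goto e→8
  8='ee' goto d→9
  9='eed' goto e→10
  10='eede' goto c→11
  11='eedec' goto a→12
  12='eedeca' goto ·  ←P1

Failure links (BFS by depth):
  fail(1) 'c': from fail(0)=0 chase 'c': 0 ⇒ 0;  out=∅∪out(0)=∅
  fail(7) 'e': from fail(0)=0 chase 'e': 0 ⇒ 0;  out=∅∪out(0)=∅
  fail(2) 'cd': from fail(1)=0 chase 'd': 0 ⇒ 0;  out=∅∪out(0)=∅
  fail(8) 'ee': from fail(7)=0 chase 'e': 0 ⇒ 7;  out=∅∪out(7)=∅
  fail(3) 'cda': from fail(2)=0 chase 'a': 0 ⇒ 0;  out=∅∪out(0)=∅
  fail(9) 'eed': from fail(8)=7 chase 'd': 7→0 ⇒ 0;  out=∅∪out(0)=∅
  fail(4) 'cdab': from fail(3)=0 chase 'b': 0 ⇒ 0;  out=∅∪out(0)=∅
  fail(10) 'eede': from fail(9)=0 chase 'e': 0 ⇒ 7;  out=∅∪out(7)=∅
  fail(5) 'cdabb': from fail(4)=0 chase 'b': 0 ⇒ 0;  out=∅∪out(0)=∅
  fail(11) 'eedec': from fail(10)=7 chase 'c': 7→0 ⇒ 1;  out=∅∪out(1)=∅
  fail(6) 'cdabbd': from fail(5)=0 chase 'd': 0 ⇒ 0;  out={0}∪out(0)={0}
  fail(12) 'eedeca': from fail(11)=1 chase 'a': 1→0 ⇒ 0;  out={1}∪out(0)={1}

Scan:
i=0 'c': node 0→1
i=1 'c': node 1→1 (via fail)
i=2 'd': node 1→2
i=3 'a': node 2→3
i=4 'b': node 3→4
i=5 'b': node 4→5
i=6 'd': node 5→6  emit P0@[1:6]
i=7 'c': node 6→1 (via fail)
i=8 'a': node 1→0 (via fail)
i=9 'c': node 0→1
i=10 'e': node 1→7 (via fail)
i=11 'e': node 7→8
i=12 'e': node 8→8 (via fail)
i=13 'e': node 8→8 (via fail)
i=14 'b': node 8→0 (via fail)
i=15 'd': node 0→0
i=16 'b': node 0→0
i=17 'c': node 0→1
i=18 'd': node 1→2
i=19 'a': node 2→3
i=20 'b': node 3→4
i=21 'b': node 4→5
i=22 'd': node 5→6  emit P0@[17:22]
i=23 'd': node 6→0 (via fail)
i=24 'e': node 0→7
i=25 'c': node 7→1 (via fail)
i=26 'd': node 1→2
i=27 'a': node 2→3
i=28 'b': node 3→4
i=29 'b': node 4→5
i=30 'd': node 5→6  emit P0@[25:30]
i=31 'd': node 6→0 (via fail)
i=32 'e': node 0→7
i=33 'e': node 7→8
i=34 'd': node 8→9
i=35 'e': node 9→10
i=36 'c': node 10→11
i=37 'a': node 11→12  emit P1@[32:37]
i=38 'd': node 12→0 (via fail)
i=39 'e': node 0→7
i=40 'e': node 7→8
i=41 'd': node 8→9
i=42 'e': node 9→10
i=43 'c': node 10→11
i=44 'a': node 11→12  emit P1@[39:44]
i=45 'e': node 12→7 (via fail)
i=46 'c': node 7→1 (via fail)
i=47 'e': node 1→7 (via fail)
i=48 'b': node 7→0 (via fail)
i=49 'a': node 0→0
i=50 'c': node 0→1
i=51 'd': node 1→2
i=52 'a': node 2→3
i=53 'b': node 3→4
i=54 'b': node 4→5
i=55 'd': node 5→6  emit P0@[50:55]
i=56 'd': node 6→0 (via fail)
i=57 'c': node 0→1
i=58 'd': node 1→2
i=59 'a': node 2→3
i=60 'b': node 3→4
i=61 'b': node 4→5
i=62 'd': node 5→6  emit P0@[57:62]
i=63 'b': node 6→0 (via fail)
i=64 'c': node 0→1
i=65 'd': node 1→2
i=66 'a': node 2→3
i=67 'b': node 3→4
i=68 'b': node 4→5
i=69 'd': node 5→6  emit P0@[64:69]
i=70 'd': node 6→0 (via fail)
i=71 'c': node 0→1
i=72 'd': node 1→2

Result: [[6,0],[22,0],[30,0],[37,1],[44,1],[55,0],[62,0],[69,0]]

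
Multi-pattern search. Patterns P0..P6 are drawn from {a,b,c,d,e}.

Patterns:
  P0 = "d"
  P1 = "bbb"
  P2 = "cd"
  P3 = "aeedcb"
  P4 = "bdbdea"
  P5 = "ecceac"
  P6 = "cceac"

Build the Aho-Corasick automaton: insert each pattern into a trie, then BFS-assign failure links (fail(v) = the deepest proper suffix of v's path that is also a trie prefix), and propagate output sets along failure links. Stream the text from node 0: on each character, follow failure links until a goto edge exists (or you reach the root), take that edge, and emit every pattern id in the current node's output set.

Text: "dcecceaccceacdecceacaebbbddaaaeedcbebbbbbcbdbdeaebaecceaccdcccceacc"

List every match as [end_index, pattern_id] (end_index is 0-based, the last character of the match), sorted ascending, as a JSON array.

Build:
Trie nodes:
  n0 'ε': a→7 b→2 c→5 d→1 e→18
  n1 'd': ·  [P0 ends]
  n2 'b': b→3 d→13
  n3 'bb': b→4
  n4 'bbb': ·  [P1 ends]
  n5 'c': c→24 d→6
  n6 'cd': ·  [P2 ends]
  n7 'a': e→8
  n8 'ae': e→9
  n9 'aee': d→10
  n10 'aeed': c→11
  n11 'aeedc': b→12
  n12 'aeedcb': ·  [P3 ends]
  n13 'bd': b→14
  n14 'bdb': d→15
  n15 'bdbd': e→16
  n16 'bdbde': a→17
  n17 'bdbdea': ·  [P4 ends]
  n18 'e': c→19
  n19 'ec': c→20
  n20 'ecc': e→21
  n21 'ecce': a→22
  n22 'eccea': c→23
  n23 'ecceac': ·  [P5 ends]
  n24 'cc': e→25
  n25 'cce': a→26
  n26 'ccea': c→27
  n27 'cceac': ·  [P6 ends]

BFS fail/out derivation:
  fail(1) 'd': from fail(0)=0 chase 'd': 0 ⇒ 0;  out={0}∪out(0)={0}
  fail(2) 'b': from fail(0)=0 chase 'b': 0 ⇒ 0;  out=∅∪out(0)=∅
  fail(5) 'c': from fail(0)=0 chase 'c': 0 ⇒ 0;  out=∅∪out(0)=∅
  fail(7) 'a': from fail(0)=0 chase 'a': 0 ⇒ 0;  out=∅∪out(0)=∅
  fail(18) 'e': from fail(0)=0 chase 'e': 0 ⇒ 0;  out=∅∪out(0)=∅
  fail(3) 'bb': from fail(2)=0 chase 'b': 0 ⇒ 2;  out=∅∪out(2)=∅
  fail(6) 'cd': from fail(5)=0 chase 'd': 0 ⇒ 1;  out={2}∪out(1)={0,2}
  fail(8) 'ae': from fail(7)=0 chase 'e': 0 ⇒ 18;  out=∅∪out(18)=∅
  fail(13) 'bd': from fail(2)=0 chase 'd': 0 ⇒ 1;  out=∅∪out(1)={0}
  fail(19) 'ec': from fail(18)=0 chase 'c': 0 ⇒ 5;  out=∅∪out(5)=∅
  fail(24) 'cc': from fail(5)=0 chase 'c': 0 ⇒ 5;  out=∅∪out(5)=∅
  fail(4) 'bbb': from fail(3)=2 chase 'b': 2 ⇒ 3;  out={1}∪out(3)={1}
  fail(9) 'aee': from fail(8)=18 chase 'e': 18→0 ⇒ 18;  out=∅∪out(18)=∅
  fail(14) 'bdb': from fail(13)=1 chase 'b': 1→0 ⇒ 2;  out=∅∪out(2)=∅
  fail(20) 'ecc': from fail(19)=5 chase 'c': 5 ⇒ 24;  out=∅∪out(24)=∅
  fail(25) 'cce': from fail(24)=5 chase 'e': 5→0 ⇒ 18;  out=∅∪out(18)=∅
  fail(10) 'aeed': from fail(9)=18 chase 'd': 18→0 ⇒ 1;  out=∅∪out(1)={0}
  fail(15) 'bdbd': from fail(14)=2 chase 'd': 2 ⇒ 13;  out=∅∪out(13)={0}
  fail(21) 'ecce': from fail(20)=24 chase 'e': 24 ⇒ 25;  out=∅∪out(25)=∅
  fail(26) 'ccea': from fail(25)=18 chase 'a': 18→0 ⇒ 7;  out=∅∪out(7)=∅
  fail(11) 'aeedc': from fail(10)=1 chase 'c': 1→0 ⇒ 5;  out=∅∪out(5)=∅
  fail(16) 'bdbde': from fail(15)=13 chase 'e': 13→1→0 ⇒ 18;  out=∅∪out(18)=∅
  fail(22) 'eccea': from fail(21)=25 chase 'a': 25 ⇒ 26;  out=∅∪out(26)=∅
  fail(27) 'cceac': from fail(26)=7 chase 'c': 7→0 ⇒ 5;  out={6}∪out(5)={6}
  fail(12) 'aeedcb': from fail(11)=5 chase 'b': 5→0 ⇒ 2;  out={3}∪out(2)={3}
  fail(17) 'bdbdea': from fail(16)=18 chase 'a': 18→0 ⇒ 7;  out={4}∪out(7)={4}
  fail(23) 'ecceac': from fail(22)=26 chase 'c': 26 ⇒ 27;  out={5}∪out(27)={5,6}

Run:
pos 0 'd': at 1  ** P0@[0:0]
pos 1 'c': at 5 (via fail)
pos 2 'e': at 18 (via fail)
pos 3 'c': at 19
pos 4 'c': at 20
pos 5 'e': at 21
pos 6 'a': at 22
pos 7 'c': at 23  ** P5@[2:7],P6@[3:7]
pos 8 'c': at 24 (via fail)
pos 9 'c': at 24 (via fail)
pos 10 'e': at 25
pos 11 'a': at 26
pos 12 'c': at 27  ** P6@[8:12]
pos 13 'd': at 6 (via fail)  ** P0@[13:13],P2@[12:13]
pos 14 'e': at 18 (via fail)
pos 15 'c': at 19
pos 16 'c': at 20
pos 17 'e': at 21
pos 18 'a': at 22
pos 19 'c': at 23  ** P5@[14:19],P6@[15:19]
pos 20 'a': at 7 (via fail)
pos 21 'e': at 8
pos 22 'b': at 2 (via fail)
pos 23 'b': at 3
pos 24 'b': at 4  ** P1@[22:24]
pos 25 'd': at 13 (via fail)  ** P0@[25:25]
pos 26 'd': at 1 (via fail)  ** P0@[26:26]
pos 27 'a': at 7 (via fail)
pos 28 'a': at 7 (via fail)
pos 29 'a': at 7 (via fail)
pos 30 'e': at 8
pos 31 'e': at 9
pos 32 'd': at 10  ** P0@[32:32]
pos 33 'c': at 11
pos 34 'b': at 12  ** P3@[29:34]
pos 35 'e': at 18 (via fail)
pos 36 'b': at 2 (via fail)
pos 37 'b': at 3
pos 38 'b': at 4  ** P1@[36:38]
pos 39 'b': at 4 (via fail)  ** P1@[37:39]
pos 40 'b': at 4 (via fail)  ** P1@[38:40]
pos 41 'c': at 5 (via fail)
pos 42 'b': at 2 (via fail)
pos 43 'd': at 13  ** P0@[43:43]
pos 44 'b': at 14
pos 45 'd': at 15  ** P0@[45:45]
pos 46 'e': at 16
pos 47 'a': at 17  ** P4@[42:47]
pos 48 'e': at 8 (via fail)
pos 49 'b': at 2 (via fail)
pos 50 'a': at 7 (via fail)
pos 51 'e': at 8
pos 52 'c': at 19 (via fail)
pos 53 'c': at 20
pos 54 'e': at 21
pos 55 'a': at 22
pos 56 'c': at 23  ** P5@[51:56],P6@[52:56]
pos 57 'c': at 24 (via fail)
pos 58 'd': at 6 (via fail)  ** P0@[58:58],P2@[57:58]
pos 59 'c': at 5 (via fail)
pos 60 'c': at 24
pos 61 'c': at 24 (via fail)
pos 62 'c': at 24 (via fail)
pos 63 'e': at 25
pos 64 'a': at 26
pos 65 'c': at 27  ** P6@[61:65]
pos 66 'c': at 24 (via fail)

All matches (sorted): [[0,0],[7,5],[7,6],[12,6],[13,0],[13,2],[19,5],[19,6],[24,1],[25,0],[26,0],[32,0],[34,3],[38,1],[39,1],[40,1],[43,0],[45,0],[47,4],[56,5],[56,6],[58,0],[58,2],[65,6]]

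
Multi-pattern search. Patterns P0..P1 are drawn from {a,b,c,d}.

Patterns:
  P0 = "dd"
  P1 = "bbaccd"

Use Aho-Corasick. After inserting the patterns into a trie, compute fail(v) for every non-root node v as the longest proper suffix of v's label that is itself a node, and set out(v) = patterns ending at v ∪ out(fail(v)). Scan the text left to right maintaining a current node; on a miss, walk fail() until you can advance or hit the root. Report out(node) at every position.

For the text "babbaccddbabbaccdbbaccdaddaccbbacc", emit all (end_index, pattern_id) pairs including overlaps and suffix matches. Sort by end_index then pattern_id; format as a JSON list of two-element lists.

Construct AC machine:
Trie nodes:
  0='ε' goto b→3 d→1
  1='d' goto d→2
  2='dd' goto ·  [P0 ends]
  3='b' goto b→4
  4='bb' goto a→5
  5='bba' goto c→6
  6='bbac' goto c→7
  7='bbacc' goto d→8
  8='bbaccd' goto ·  [P1 ends]

BFS fail/out derivation:
  fail(1) 'd': from fail(0)=0 chase 'd': 0 ⇒ 0;  out=∅∪out(0)=∅
  fail(3) 'b': from fail(0)=0 chase 'b': 0 ⇒ 0;  out=∅∪out(0)=∅
  fail(2) 'dd': from fail(1)=0 chase 'd': 0 ⇒ 1;  out={0}∪out(1)={0}
  fail(4) 'bb': from fail(3)=0 chase 'b': 0 ⇒ 3;  out=∅∪out(3)=∅
  fail(5) 'bba': from fail(4)=3 chase 'a': 3→0 ⇒ 0;  out=∅∪out(0)=∅
  fail(6) 'bbac': from fail(5)=0 chase 'c': 0 ⇒ 0;  out=∅∪out(0)=∅
  fail(7) 'bbacc': from fail(6)=0 chase 'c': 0 ⇒ 0;  out=∅∪out(0)=∅
  fail(8) 'bbaccd': from fail(7)=0 chase 'd': 0 ⇒ 1;  out={1}∪out(1)={1}

Scan:
pos 0 'b': at 3
pos 1 'a': at 0 (fail-walked)
pos 2 'b': at 3
pos 3 'b': at 4
pos 4 'a': at 5
pos 5 'c': at 6
pos 6 'c': at 7
pos 7 'd': at 8  ** P1@[2:7]
pos 8 'd': at 2 (fail-walked)  ** P0@[7:8]
pos 9 'b': at 3 (fail-walked)
pos 10 'a': at 0 (fail-walked)
pos 11 'b': at 3
pos 12 'b': at 4
pos 13 'a': at 5
pos 14 'c': at 6
pos 15 'c': at 7
pos 16 'd': at 8  ** P1@[11:16]
pos 17 'b': at 3 (fail-walked)
pos 18 'b': at 4
pos 19 'a': at 5
pos 20 'c': at 6
pos 21 'c': at 7
pos 22 'd': at 8  ** P1@[17:22]
pos 23 'a': at 0 (fail-walked)
pos 24 'd': at 1
pos 25 'd': at 2  ** P0@[24:25]
pos 26 'a': at 0 (fail-walked)
pos 27 'c': at 0
pos 28 'c': at 0
pos 29 'b': at 3
pos 30 'b': at 4
pos 31 'a': at 5
pos 32 'c': at 6
pos 33 'c': at 7

All matches (sorted): [[7,1],[8,0],[16,1],[22,1],[25,0]]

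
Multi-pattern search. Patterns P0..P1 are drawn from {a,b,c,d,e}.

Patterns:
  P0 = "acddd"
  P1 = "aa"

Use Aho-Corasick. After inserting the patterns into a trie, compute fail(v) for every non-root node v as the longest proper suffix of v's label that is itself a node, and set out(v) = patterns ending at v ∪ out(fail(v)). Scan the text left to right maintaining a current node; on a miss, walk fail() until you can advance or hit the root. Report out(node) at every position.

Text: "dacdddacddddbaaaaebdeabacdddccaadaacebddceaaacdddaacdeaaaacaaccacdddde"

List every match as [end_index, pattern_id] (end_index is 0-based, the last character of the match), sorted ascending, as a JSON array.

Build:
Trie (insert patterns):
  n0 'ε': a→1
  n1 'a': a→6 c→2
  n2 'ac': d→3
  n3 'acd': d→4
  n4 'acdd': d→5
  n5 'acddd': ·  ←P0
  n6 'aa': ·  ←P1

BFS fail/out derivation:
  fail(1) 'a': from fail(0)=0 chase 'a': 0 ⇒ 0;  out=∅∪out(0)=∅
  fail(2) 'ac': from fail(1)=0 chase 'c': 0 ⇒ 0;  out=∅∪out(0)=∅
  fail(6) 'aa': from fail(1)=0 chase 'a': 0 ⇒ 1;  out={1}∪out(1)={1}
  fail(3) 'acd': from fail(2)=0 chase 'd': 0 ⇒ 0;  out=∅∪out(0)=∅
  fail(4) 'acdd': from fail(3)=0 chase 'd': 0 ⇒ 0;  out=∅∪out(0)=∅
  fail(5) 'acddd': from fail(4)=0 chase 'd': 0 ⇒ 0;  out={0}∪out(0)={0}

Scan:
i=0 'd': node 0→0
i=1 'a': node 0→1
i=2 'c': node 1→2
i=3 'd': node 2→3
i=4 'd': node 3→4
i=5 'd': node 4→5  → match P0@[1:5]
i=6 'a': node 5→1 (via fail)
i=7 'c': node 1→2
i=8 'd': node 2→3
i=9 'd': node 3→4
i=10 'd': node 4→5  → match P0@[6:10]
i=11 'd': node 5→0 (via fail)
i=12 'b': node 0→0
i=13 'a': node 0→1
i=14 'a': node 1→6  → match P1@[13:14]
i=15 'a': node 6→6 (via fail)  → match P1@[14:15]
i=16 'a': node 6→6 (via fail)  → match P1@[15:16]
i=17 'e': node 6→0 (via fail)
i=18 'b': node 0→0
i=19 'd': node 0→0
i=20 'e': node 0→0
i=21 'a': node 0→1
i=22 'b': node 1→0 (via fail)
i=23 'a': node 0→1
i=24 'c': node 1→2
i=25 'd': node 2→3
i=26 'd': node 3→4
i=27 'd': node 4→5  → match P0@[23:27]
i=28 'c': node 5→0 (via fail)
i=29 'c': node 0→0
i=30 'a': node 0→1
i=31 'a': node 1→6  → match P1@[30:31]
i=32 'd': node 6→0 (via fail)
i=33 'a': node 0→1
i=34 'a': node 1→6  → match P1@[33:34]
i=35 'c': node 6→2 (via fail)
i=36 'e': node 2→0 (via fail)
i=37 'b': node 0→0
i=38 'd': node 0→0
i=39 'd': node 0→0
i=40 'c': node 0→0
i=41 'e': node 0→0
i=42 'a': node 0→1
i=43 'a': node 1→6  → match P1@[42:43]
i=44 'a': node 6→6 (via fail)  → match P1@[43:44]
i=45 'c': node 6→2 (via fail)
i=46 'd': node 2→3
i=47 'd': node 3→4
i=48 'd': node 4→5  → match P0@[44:48]
i=49 'a': node 5→1 (via fail)
i=50 'a': node 1→6  → match P1@[49:50]
i=51 'c': node 6→2 (via fail)
i=52 'd': node 2→3
i=53 'e': node 3→0 (via fail)
i=54 'a': node 0→1
i=55 'a': node 1→6  → match P1@[54:55]
i=56 'a': node 6→6 (via fail)  → match P1@[55:56]
i=57 'a': node 6→6 (via fail)  → match P1@[56:57]
i=58 'c': node 6→2 (via fail)
i=59 'a': node 2→1 (via fail)
i=60 'a': node 1→6  → match P1@[59:60]
i=61 'c': node 6→2 (via fail)
i=62 'c': node 2→0 (via fail)
i=63 'a': node 0→1
i=64 'c': node 1→2
i=65 'd': node 2→3
i=66 'd': node 3→4
i=67 'd': node 4→5  → match P0@[63:67]
i=68 'd': node 5→0 (via fail)
i=69 'e': node 0→0

All matches (sorted): [[5,0],[10,0],[14,1],[15,1],[16,1],[27,0],[31,1],[34,1],[43,1],[44,1],[48,0],[50,1],[55,1],[56,1],[57,1],[60,1],[67,0]]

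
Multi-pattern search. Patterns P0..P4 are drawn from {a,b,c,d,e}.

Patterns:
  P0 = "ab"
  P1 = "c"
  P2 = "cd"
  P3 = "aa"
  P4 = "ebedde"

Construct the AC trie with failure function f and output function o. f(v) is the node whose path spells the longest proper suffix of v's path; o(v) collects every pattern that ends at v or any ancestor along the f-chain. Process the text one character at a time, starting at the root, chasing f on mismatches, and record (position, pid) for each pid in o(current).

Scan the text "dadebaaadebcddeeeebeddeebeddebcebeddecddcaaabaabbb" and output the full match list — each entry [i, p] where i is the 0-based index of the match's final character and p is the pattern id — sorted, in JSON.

Construct AC machine:
Trie nodes:
  0='ε' goto a→1 c→3 e→6
  1='a' goto a→5 b→2
  2='ab' goto ·  ←P0
  3='c' goto d→4  ←P1
  4='cd' goto ·  ←P2
  5='aa' goto ·  ←P3
  6='e' goto b→7
  7='eb' goto e→8
  8='ebe' goto d→9
  9='ebed' goto d→10
  10='ebedd' goto e→11
  11='ebedde' goto ·  ←P4

BFS fail/out derivation:
  n1('a'): parent n0 fail=0; on 'a' 0 → fail=0;  out ∅∪∅=∅
  n3('c'): parent n0 fail=0; on 'c' 0 → fail=0;  out {1}∪∅={1}
  n6('e'): parent n0 fail=0; on 'e' 0 → fail=0;  out ∅∪∅=∅
  n2('ab'): parent n1 fail=0; on 'b' 0 → fail=0;  out {0}∪∅={0}
  n4('cd'): parent n3 fail=0; on 'd' 0 → fail=0;  out {2}∪∅={2}
  n5('aa'): parent n1 fail=0; on 'a' 0 → fail=1;  out {3}∪∅={3}
  n7('eb'): parent n6 fail=0; on 'b' 0 → fail=0;  out ∅∪∅=∅
  n8('ebe'): parent n7 fail=0; on 'e' 0 → fail=6;  out ∅∪∅=∅
  n9('ebed'): parent n8 fail=6; on 'd' 6→0 → fail=0;  out ∅∪∅=∅
  n10('ebedd'): parent n9 fail=0; on 'd' 0 → fail=0;  out ∅∪∅=∅
  n11('ebedde'): parent n10 fail=0; on 'e' 0 → fail=6;  out {4}∪∅={4}

Scan:
pos 0 'd': at 0
pos 1 'a': at 1
pos 2 'd': at 0 (fail-walked)
pos 3 'e': at 6
pos 4 'b': at 7
pos 5 'a': at 1 (fail-walked)
pos 6 'a': at 5  → match P3@[5:6]
pos 7 'a': at 5 (fail-walked)  → match P3@[6:7]
pos 8 'd': at 0 (fail-walked)
pos 9 'e': at 6
pos 10 'b': at 7
pos 11 'c': at 3 (fail-walked)  → match P1@[11:11]
pos 12 'd': at 4  → match P2@[11:12]
pos 13 'd': at 0 (fail-walked)
pos 14 'e': at 6
pos 15 'e': at 6 (fail-walked)
pos 16 'e': at 6 (fail-walked)
pos 17 'e': at 6 (fail-walked)
pos 18 'b': at 7
pos 19 'e': at 8
pos 20 'd': at 9
pos 21 'd': at 10
pos 22 'e': at 11  → match P4@[17:22]
pos 23 'e': at 6 (fail-walked)
pos 24 'b': at 7
pos 25 'e': at 8
pos 26 'd': at 9
pos 27 'd': at 10
pos 28 'e': at 11  → match P4@[23:28]
pos 29 'b': at 7 (fail-walked)
pos 30 'c': at 3 (fail-walked)  → match P1@[30:30]
pos 31 'e': at 6 (fail-walked)
pos 32 'b': at 7
pos 33 'e': at 8
pos 34 'd': at 9
pos 35 'd': at 10
pos 36 'e': at 11  → match P4@[31:36]
pos 37 'c': at 3 (fail-walked)  → match P1@[37:37]
pos 38 'd': at 4  → match P2@[37:38]
pos 39 'd': at 0 (fail-walked)
pos 40 'c': at 3  → match P1@[40:40]
pos 41 'a': at 1 (fail-walked)
pos 42 'a': at 5  → match P3@[41:42]
pos 43 'a': at 5 (fail-walked)  → match P3@[42:43]
pos 44 'b': at 2 (fail-walked)  → match P0@[43:44]
pos 45 'a': at 1 (fail-walked)
pos 46 'a': at 5  → match P3@[45:46]
pos 47 'b': at 2 (fail-walked)  → match P0@[46:47]
pos 48 'b': at 0 (fail-walked)
pos 49 'b': at 0

Matches: [[6,3],[7,3],[11,1],[12,2],[22,4],[28,4],[30,1],[36,4],[37,1],[38,2],[40,1],[42,3],[43,3],[44,0],[46,3],[47,0]]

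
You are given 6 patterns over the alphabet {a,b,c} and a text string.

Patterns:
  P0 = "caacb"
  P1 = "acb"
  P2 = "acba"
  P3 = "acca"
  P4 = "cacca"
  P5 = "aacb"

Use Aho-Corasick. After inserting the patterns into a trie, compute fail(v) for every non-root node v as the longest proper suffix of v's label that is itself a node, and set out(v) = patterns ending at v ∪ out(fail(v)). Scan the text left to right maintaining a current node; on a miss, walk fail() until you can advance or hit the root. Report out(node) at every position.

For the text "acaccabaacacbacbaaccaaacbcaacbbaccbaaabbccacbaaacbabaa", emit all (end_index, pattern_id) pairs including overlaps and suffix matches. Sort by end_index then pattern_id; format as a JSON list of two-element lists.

Build:
Trie (insert patterns):
  0='ε' goto a→6 c→1
  1='c' goto a→2
  2='ca' goto a→3 c→12
  3='caa' goto c→4
  4='caac' goto b→5
  5='caacb' goto ·  [P0 ends]
  6='a' goto a→15 c→7
  7='ac' goto b→8 c→10
  8='acb' goto a→9  [P1 ends]
  9='acba' goto ·  [P2 ends]
  10='acc' goto a→11
  11='acca' goto ·  [P3 ends]
  12='cac' goto c→13
  13='cacc' goto a→14
  14='cacca' goto ·  [P4 ends]
  15='aa' goto c→16
  16='aac' goto b→17
  17='aacb' goto ·  [P5 ends]

Failure links (BFS by depth):
  fail(1) 'c': from fail(0)=0 chase 'c': 0 ⇒ 0;  out=∅∪out(0)=∅
  fail(6) 'a': from fail(0)=0 chase 'a': 0 ⇒ 0;  out=∅∪out(0)=∅
  fail(2) 'ca': from fail(1)=0 chase 'a': 0 ⇒ 6;  out=∅∪out(6)=∅
  fail(7) 'ac': from fail(6)=0 chase 'c': 0 ⇒ 1;  out=∅∪out(1)=∅
  fail(15) 'aa': from fail(6)=0 chase 'a': 0 ⇒ 6;  out=∅∪out(6)=∅
  fail(3) 'caa': from fail(2)=6 chase 'a': 6 ⇒ 15;  out=∅∪out(15)=∅
  fail(8) 'acb': from fail(7)=1 chase 'b': 1→0 ⇒ 0;  out={1}∪out(0)={1}
  fail(10) 'acc': from fail(7)=1 chase 'c': 1→0 ⇒ 1;  out=∅∪out(1)=∅
  fail(12) 'cac': from fail(2)=6 chase 'c': 6 ⇒ 7;  out=∅∪out(7)=∅
  fail(16) 'aac': from fail(15)=6 chase 'c': 6 ⇒ 7;  out=∅∪out(7)=∅
  fail(4) 'caac': from fail(3)=15 chase 'c': 15 ⇒ 16;  out=∅∪out(16)=∅
  fail(9) 'acba': from fail(8)=0 chase 'a': 0 ⇒ 6;  out={2}∪out(6)={2}
  fail(11) 'acca': from fail(10)=1 chase 'a': 1 ⇒ 2;  out={3}∪out(2)={3}
  fail(13) 'cacc': from fail(12)=7 chase 'c': 7 ⇒ 10;  out=∅∪out(10)=∅
  fail(17) 'aacb': from fail(16)=7 chase 'b': 7 ⇒ 8;  out={5}∪out(8)={1,5}
  fail(5) 'caacb': from fail(4)=16 chase 'b': 16 ⇒ 17;  out={0}∪out(17)={0,1,5}
  fail(14) 'cacca': from fail(13)=10 chase 'a': 10 ⇒ 11;  out={4}∪out(11)={3,4}

Scan:
pos 0 'a': at 6
pos 1 'c': at 7
pos 2 'a': at 2 (via fail)
pos 3 'c': at 12
pos 4 'c': at 13
pos 5 'a': at 14  ** P3@[2:5],P4@[1:5]
pos 6 'b': at 0 (via fail)
pos 7 'a': at 6
pos 8 'a': at 15
pos 9 'c': at 16
pos 10 'a': at 2 (via fail)
pos 11 'c': at 12
pos 12 'b': at 8 (via fail)  ** P1@[10:12]
pos 13 'a': at 9  ** P2@[10:13]
pos 14 'c': at 7 (via fail)
pos 15 'b': at 8  ** P1@[13:15]
pos 16 'a': at 9  ** P2@[13:16]
pos 17 'a': at 15 (via fail)
pos 18 'c': at 16
pos 19 'c': at 10 (via fail)
pos 20 'a': at 11  ** P3@[17:20]
pos 21 'a': at 3 (via fail)
pos 22 'a': at 15 (via fail)
pos 23 'c': at 16
pos 24 'b': at 17  ** P1@[22:24],P5@[21:24]
pos 25 'c': at 1 (via fail)
pos 26 'a': at 2
pos 27 'a': at 3
pos 28 'c': at 4
pos 29 'b': at 5  ** P0@[25:29],P1@[27:29],P5@[26:29]
pos 30 'b': at 0 (via fail)
pos 31 'a': at 6
pos 32 'c': at 7
pos 33 'c': at 10
pos 34 'b': at 0 (via fail)
pos 35 'a': at 6
pos 36 'a': at 15
pos 37 'a': at 15 (via fail)
pos 38 'b': at 0 (via fail)
pos 39 'b': at 0
pos 40 'c': at 1
pos 41 'c': at 1 (via fail)
pos 42 'a': at 2
pos 43 'c': at 12
pos 44 'b': at 8 (via fail)  ** P1@[42:44]
pos 45 'a': at 9  ** P2@[42:45]
pos 46 'a': at 15 (via fail)
pos 47 'a': at 15 (via fail)
pos 48 'c': at 16
pos 49 'b': at 17  ** P1@[47:49],P5@[46:49]
pos 50 'a': at 9 (via fail)  ** P2@[47:50]
pos 51 'b': at 0 (via fail)
pos 52 'a': at 6
pos 53 'a': at 15

All matches (sorted): [[5,3],[5,4],[12,1],[13,2],[15,1],[16,2],[20,3],[24,1],[24,5],[29,0],[29,1],[29,5],[44,1],[45,2],[49,1],[49,5],[50,2]]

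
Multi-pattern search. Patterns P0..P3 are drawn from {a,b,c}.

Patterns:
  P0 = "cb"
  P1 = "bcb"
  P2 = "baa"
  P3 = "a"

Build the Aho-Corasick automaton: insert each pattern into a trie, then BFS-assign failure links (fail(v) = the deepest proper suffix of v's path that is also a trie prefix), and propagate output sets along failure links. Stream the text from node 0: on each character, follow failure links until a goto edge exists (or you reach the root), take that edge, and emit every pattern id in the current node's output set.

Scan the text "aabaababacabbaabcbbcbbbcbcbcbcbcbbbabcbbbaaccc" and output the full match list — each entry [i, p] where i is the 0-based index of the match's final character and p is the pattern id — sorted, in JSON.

Build automaton:
Trie (insert patterns):
  n0 'ε': a→8 b→3 c→1
  n1 'c': b→2
  n2 'cb': ·  [P0 ends]
  n3 'b': a→6 c→4
  n4 'bc': b→5
  n5 'bcb': ·  [P1 ends]
  n6 'ba': a→7
  n7 'baa': ·  [P2 ends]
  n8 'a': ·  [P3 ends]

Failure links (BFS by depth):
  n1('c'): parent n0 fail=0; on 'c' 0 → fail=0;  out ∅∪∅=∅
  n3('b'): parent n0 fail=0; on 'b' 0 → fail=0;  out ∅∪∅=∅
  n8('a'): parent n0 fail=0; on 'a' 0 → fail=0;  out {3}∪∅={3}
  n2('cb'): parent n1 fail=0; on 'b' 0 → fail=3;  out {0}∪∅={0}
  n4('bc'): parent n3 fail=0; on 'c' 0 → fail=1;  out ∅∪∅=∅
  n6('ba'): parent n3 fail=0; on 'a' 0 → fail=8;  out ∅∪{3}={3}
  n5('bcb'): parent n4 fail=1; on 'b' 1 → fail=2;  out {1}∪{0}={0,1}
  n7('baa'): parent n6 fail=8; on 'a' 8→0 → fail=8;  out {2}∪{3}={2,3}

Text stream:
i=0 'a': node 0→8  ** P3@[0:0]
i=1 'a': node 8→8 (via fail)  ** P3@[1:1]
i=2 'b': node 8→3 (via fail)
i=3 'a': node 3→6  ** P3@[3:3]
i=4 'a': node 6→7  ** P2@[2:4],P3@[4:4]
i=5 'b': node 7→3 (via fail)
i=6 'a': node 3→6  ** P3@[6:6]
i=7 'b': node 6→3 (via fail)
i=8 'a': node 3→6  ** P3@[8:8]
i=9 'c': node 6→1 (via fail)
i=10 'a': node 1→8 (via fail)  ** P3@[10:10]
i=11 'b': node 8→3 (via fail)
i=12 'b': node 3→3 (via fail)
i=13 'a': node 3→6  ** P3@[13:13]
i=14 'a': node 6→7  ** P2@[12:14],P3@[14:14]
i=15 'b': node 7→3 (via fail)
i=16 'c': node 3→4
i=17 'b': node 4→5  ** P0@[16:17],P1@[15:17]
i=18 'b': node 5→3 (via fail)
i=19 'c': node 3→4
i=20 'b': node 4→5  ** P0@[19:20],P1@[18:20]
i=21 'b': node 5→3 (via fail)
i=22 'b': node 3→3 (via fail)
i=23 'c': node 3→4
i=24 'b': node 4→5  ** P0@[23:24],P1@[22:24]
i=25 'c': node 5→4 (via fail)
i=26 'b': node 4→5  ** P0@[25:26],P1@[24:26]
i=27 'c': node 5→4 (via fail)
i=28 'b': node 4→5  ** P0@[27:28],P1@[26:28]
i=29 'c': node 5→4 (via fail)
i=30 'b': node 4→5  ** P0@[29:30],P1@[28:30]
i=31 'c': node 5→4 (via fail)
i=32 'b': node 4→5  ** P0@[31:32],P1@[30:32]
i=33 'b': node 5→3 (via fail)
i=34 'b': node 3→3 (via fail)
i=35 'a': node 3→6  ** P3@[35:35]
i=36 'b': node 6→3 (via fail)
i=37 'c': node 3→4
i=38 'b': node 4→5  ** P0@[37:38],P1@[36:38]
i=39 'b': node 5→3 (via fail)
i=40 'b': node 3→3 (via fail)
i=41 'a': node 3→6  ** P3@[41:41]
i=42 'a': node 6→7  ** P2@[40:42],P3@[42:42]
i=43 'c': node 7→1 (via fail)
i=44 'c': node 1→1 (via fail)
i=45 'c': node 1→1 (via fail)

Result: [[0,3],[1,3],[3,3],[4,2],[4,3],[6,3],[8,3],[10,3],[13,3],[14,2],[14,3],[17,0],[17,1],[20,0],[20,1],[24,0],[24,1],[26,0],[26,1],[28,0],[28,1],[30,0],[30,1],[32,0],[32,1],[35,3],[38,0],[38,1],[41,3],[42,2],[42,3]]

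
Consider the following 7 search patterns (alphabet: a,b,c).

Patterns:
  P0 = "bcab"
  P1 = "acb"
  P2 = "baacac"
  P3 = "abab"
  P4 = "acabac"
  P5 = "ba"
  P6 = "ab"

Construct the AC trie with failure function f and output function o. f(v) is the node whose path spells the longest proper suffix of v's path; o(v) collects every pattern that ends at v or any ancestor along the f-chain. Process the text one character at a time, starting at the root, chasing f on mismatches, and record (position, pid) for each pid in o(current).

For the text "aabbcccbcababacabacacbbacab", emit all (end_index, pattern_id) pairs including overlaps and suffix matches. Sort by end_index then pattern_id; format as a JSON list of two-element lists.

Construct AC machine:
Trie nodes:
  0='ε' goto a→5 b→1
  1='b' goto a→8 c→2
  2='bc' goto a→3
  3='bca' goto b→4
  4='bcab' goto ·  ←P0
  5='a' goto b→13 c→6
  6='ac' goto a→16 b→7
  7='acb' goto ·  ←P1
  8='ba' goto a→9  ←P5
  9='baa' goto c→10
  10='baac' goto a→11
  11='baaca' goto c→12
  12='baacac' goto ·  ←P2
  13='ab' goto a→14  ←P6
  14='aba' goto b→15
  15='abab' goto ·  ←P3
  16='aca' goto b→17
  17='acab' goto a→18
  18='acaba' goto c→19
  19='acabac' goto ·  ←P4

Failure links (BFS by depth):
  n1('b'): parent n0 fail=0; on 'b' 0 → fail=0;  out ∅∪∅=∅
  n5('a'): parent n0 fail=0; on 'a' 0 → fail=0;  out ∅∪∅=∅
  n2('bc'): parent n1 fail=0; on 'c' 0 → fail=0;  out ∅∪∅=∅
  n6('ac'): parent n5 fail=0; on 'c' 0 → fail=0;  out ∅∪∅=∅
  n8('ba'): parent n1 fail=0; on 'a' 0 → fail=5;  out {5}∪∅={5}
  n13('ab'): parent n5 fail=0; on 'b' 0 → fail=1;  out {6}∪∅={6}
  n3('bca'): parent n2 fail=0; on 'a' 0 → fail=5;  out ∅∪∅=∅
  n7('acb'): parent n6 fail=0; on 'b' 0 → fail=1;  out {1}∪∅={1}
  n9('baa'): parent n8 fail=5; on 'a' 5→0 → fail=5;  out ∅∪∅=∅
  n14('aba'): parent n13 fail=1; on 'a' 1 → fail=8;  out ∅∪{5}={5}
  n16('aca'): parent n6 fail=0; on 'a' 0 → fail=5;  out ∅∪∅=∅
  n4('bcab'): parent n3 fail=5; on 'b' 5 → fail=13;  out {0}∪{6}={0,6}
  n10('baac'): parent n9 fail=5; on 'c' 5 → fail=6;  out ∅∪∅=∅
  n15('abab'): parent n14 fail=8; on 'b' 8→5 → fail=13;  out {3}∪{6}={3,6}
  n17('acab'): parent n16 fail=5; on 'b' 5 → fail=13;  out ∅∪{6}={6}
  n11('baaca'): parent n10 fail=6; on 'a' 6 → fail=16;  out ∅∪∅=∅
  n18('acaba'): parent n17 fail=13; on 'a' 13 → fail=14;  out ∅∪{5}={5}
  n12('baacac'): parent n11 fail=16; on 'c' 16→5 → fail=6;  out {2}∪∅={2}
  n19('acabac'): parent n18 fail=14; on 'c' 14→8→5 → fail=6;  out {4}∪∅={4}

Text stream:
pos 0 'a': at 5
pos 1 'a': at 5 (fail-walked)
pos 2 'b': at 13  emit P6@[1:2]
pos 3 'b': at 1 (fail-walked)
pos 4 'c': at 2
pos 5 'c': at 0 (fail-walked)
pos 6 'c': at 0
pos 7 'b': at 1
pos 8 'c': at 2
pos 9 'a': at 3
pos 10 'b': at 4  emit P0@[7:10],P6@[9:10]
pos 11 'a': at 14 (fail-walked)  emit P5@[10:11]
pos 12 'b': at 15  emit P3@[9:12],P6@[11:12]
pos 13 'a': at 14 (fail-walked)  emit P5@[12:13]
pos 14 'c': at 6 (fail-walked)
pos 15 'a': at 16
pos 16 'b': at 17  emit P6@[15:16]
pos 17 'a': at 18  emit P5@[16:17]
pos 18 'c': at 19  emit P4@[13:18]
pos 19 'a': at 16 (fail-walked)
pos 20 'c': at 6 (fail-walked)
pos 21 'b': at 7  emit P1@[19:21]
pos 22 'b': at 1 (fail-walked)
pos 23 'a': at 8  emit P5@[22:23]
pos 24 'c': at 6 (fail-walked)
pos 25 'a': at 16
pos 26 'b': at 17  emit P6@[25:26]

All matches (sorted): [[2,6],[10,0],[10,6],[11,5],[12,3],[12,6],[13,5],[16,6],[17,5],[18,4],[21,1],[23,5],[26,6]]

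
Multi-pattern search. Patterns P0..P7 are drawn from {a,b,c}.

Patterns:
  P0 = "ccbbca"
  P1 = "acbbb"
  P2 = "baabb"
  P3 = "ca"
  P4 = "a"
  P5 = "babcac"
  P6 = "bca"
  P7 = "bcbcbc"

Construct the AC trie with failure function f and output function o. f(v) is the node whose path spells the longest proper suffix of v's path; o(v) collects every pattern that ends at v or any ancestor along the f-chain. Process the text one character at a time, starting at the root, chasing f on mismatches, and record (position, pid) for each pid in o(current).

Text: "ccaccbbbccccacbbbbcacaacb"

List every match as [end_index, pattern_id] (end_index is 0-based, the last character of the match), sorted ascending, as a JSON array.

Construct AC machine:
Trie nodes:
  n0 'ε': a→7 b→12 c→1
  n1 'c': a→17 c→2
  n2 'cc': b→3
  n3 'ccb': b→4
  n4 'ccbb': c→5
  n5 'ccbbc': a→6
  n6 'ccbbca': ·  [P0 ends]
  n7 'a': c→8  [P4 ends]
  n8 'ac': b→9
  n9 'acb': b→10
  n10 'acbb': b→11
  n11 'acbbb': ·  [P1 ends]
  n12 'b': a→13 c→22
  n13 'ba': a→14 b→18
  n14 'baa': b→15
  n15 'baab': b→16
  n16 'baabb': ·  [P2 ends]
  n17 'ca': ·  [P3 ends]
  n18 'bab': c→19
  n19 'babc': a→20
  n20 'babca': c→21
  n21 'babcac': ·  [P5 ends]
  n22 'bc': a→23 b→24
  n23 'bca': ·  [P6 ends]
  n24 'bcb': c→25
  n25 'bcbc': b→26
  n26 'bcbcb': c→27
  n27 'bcbcbc': ·  [P7 ends]

Failure links (BFS by depth):
  fail(1) 'c': from fail(0)=0 chase 'c': 0 ⇒ 0;  out=∅∪out(0)=∅
  fail(7) 'a': from fail(0)=0 chase 'a': 0 ⇒ 0;  out={4}∪out(0)={4}
  fail(12) 'b': from fail(0)=0 chase 'b': 0 ⇒ 0;  out=∅∪out(0)=∅
  fail(2) 'cc': from fail(1)=0 chase 'c': 0 ⇒ 1;  out=∅∪out(1)=∅
  fail(8) 'ac': from fail(7)=0 chase 'c': 0 ⇒ 1;  out=∅∪out(1)=∅
  fail(13) 'ba': from fail(12)=0 chase 'a': 0 ⇒ 7;  out=∅∪out(7)={4}
  fail(17) 'ca': from fail(1)=0 chase 'a': 0 ⇒ 7;  out={3}∪out(7)={3,4}
  fail(22) 'bc': from fail(12)=0 chase 'c': 0 ⇒ 1;  out=∅∪out(1)=∅
  fail(3) 'ccb': from fail(2)=1 chase 'b': 1→0 ⇒ 12;  out=∅∪out(12)=∅
  fail(9) 'acb': from fail(8)=1 chase 'b': 1→0 ⇒ 12;  out=∅∪out(12)=∅
  fail(14) 'baa': from fail(13)=7 chase 'a': 7→0 ⇒ 7;  out=∅∪out(7)={4}
  fail(18) 'bab': from fail(13)=7 chase 'b': 7→0 ⇒ 12;  out=∅∪out(12)=∅
  fail(23) 'bca': from fail(22)=1 chase 'a': 1 ⇒ 17;  out={6}∪out(17)={3,4,6}
  fail(24) 'bcb': from fail(22)=1 chase 'b': 1→0 ⇒ 12;  out=∅∪out(12)=∅
  fail(4) 'ccbb': from fail(3)=12 chase 'b': 12→0 ⇒ 12;  out=∅∪out(12)=∅
  fail(10) 'acbb': from fail(9)=12 chase 'b': 12→0 ⇒ 12;  out=∅∪out(12)=∅
  fail(15) 'baab': from fail(14)=7 chase 'b': 7→0 ⇒ 12;  out=∅∪out(12)=∅
  fail(19) 'babc': from fail(18)=12 chase 'c': 12 ⇒ 22;  out=∅∪out(22)=∅
  fail(25) 'bcbc': from fail(24)=12 chase 'c': 12 ⇒ 22;  out=∅∪out(22)=∅
  fail(5) 'ccbbc': from fail(4)=12 chase 'c': 12 ⇒ 22;  out=∅∪out(22)=∅
  fail(11) 'acbbb': from fail(10)=12 chase 'b': 12→0 ⇒ 12;  out={1}∪out(12)={1}
  fail(16) 'baabb': from fail(15)=12 chase 'b': 12→0 ⇒ 12;  out={2}∪out(12)={2}
  fail(20) 'babca': from fail(19)=22 chase 'a': 22 ⇒ 23;  out=∅∪out(23)={3,4,6}
  fail(26) 'bcbcb': from fail(25)=22 chase 'b': 22 ⇒ 24;  out=∅∪out(24)=∅
  fail(6) 'ccbbca': from fail(5)=22 chase 'a': 22 ⇒ 23;  out={0}∪out(23)={0,3,4,6}
  fail(21) 'babcac': from fail(20)=23 chase 'c': 23→17→7 ⇒ 8;  out={5}∪out(8)={5}
  fail(27) 'bcbcbc': from fail(26)=24 chase 'c': 24 ⇒ 25;  out={7}∪out(25)={7}

Scan:
pos 0 'c': at 1
pos 1 'c': at 2
pos 2 'a': at 17 ·f  emit P3@[1:2],P4@[2:2]
pos 3 'c': at 8 ·f
pos 4 'c': at 2 ·f
pos 5 'b': at 3
pos 6 'b': at 4
pos 7 'b': at 12 ·f
pos 8 'c': at 22
pos 9 'c': at 2 ·f
pos 10 'c': at 2 ·f
pos 11 'c': at 2 ·f
pos 12 'a': at 17 ·f  emit P3@[11:12],P4@[12:12]
pos 13 'c': at 8 ·f
pos 14 'b': at 9
pos 15 'b': at 10
pos 16 'b': at 11  emit P1@[12:16]
pos 17 'b': at 12 ·f
pos 18 'c': at 22
pos 19 'a': at 23  emit P3@[18:19],P4@[19:19],P6@[17:19]
pos 20 'c': at 8 ·f
pos 21 'a': at 17 ·f  emit P3@[20:21],P4@[21:21]
pos 22 'a': at 7 ·f  emit P4@[22:22]
pos 23 'c': at 8
pos 24 'b': at 9

Matches: [[2,3],[2,4],[12,3],[12,4],[16,1],[19,3],[19,4],[19,6],[21,3],[21,4],[22,4]]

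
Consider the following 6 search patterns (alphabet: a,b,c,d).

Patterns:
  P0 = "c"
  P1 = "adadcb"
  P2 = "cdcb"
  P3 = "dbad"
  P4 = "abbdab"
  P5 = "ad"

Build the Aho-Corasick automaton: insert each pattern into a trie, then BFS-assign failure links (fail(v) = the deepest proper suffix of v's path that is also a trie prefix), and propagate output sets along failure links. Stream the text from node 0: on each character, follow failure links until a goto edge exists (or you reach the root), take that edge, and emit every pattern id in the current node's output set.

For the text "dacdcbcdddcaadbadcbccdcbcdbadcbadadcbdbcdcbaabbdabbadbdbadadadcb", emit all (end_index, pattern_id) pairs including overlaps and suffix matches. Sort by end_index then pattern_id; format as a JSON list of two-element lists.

Build automaton:
Trie nodes:
  0='ε' goto a→2 c→1 d→11
  1='c' goto d→8  [P0 ends]
  2='a' goto b→15 d→3
  3='ad' goto a→4  [P5 ends]
  4='ada' goto d→5
  5='adad' goto c→6
  6='adadc' goto b→7
  7='adadcb' goto ·  [P1 ends]
  8='cd' goto c→9
  9='cdc' goto b→10
  10='cdcb' goto ·  [P2 ends]
  11='d' goto b→12
  12='db' goto a→13
  13='dba' goto d→14
  14='dbad' goto ·  [P3 ends]
  15='ab' goto b→16
  16='abb' goto d→17
  17='abbd' goto a→18
  18='abbda' goto b→19
  19='abbdab' goto ·  [P4 ends]

Failure links (BFS by depth):
  n1('c'): parent n0 fail=0; on 'c' 0 → fail=0;  out {0}∪∅={0}
  n2('a'): parent n0 fail=0; on 'a' 0 → fail=0;  out ∅∪∅=∅
  n11('d'): parent n0 fail=0; on 'd' 0 → fail=0;  out ∅∪∅=∅
  n3('ad'): parent n2 fail=0; on 'd' 0 → fail=11;  out {5}∪∅={5}
  n8('cd'): parent n1 fail=0; on 'd' 0 → fail=11;  out ∅∪∅=∅
  n12('db'): parent n11 fail=0; on 'b' 0 → fail=0;  out ∅∪∅=∅
  n15('ab'): parent n2 fail=0; on 'b' 0 → fail=0;  out ∅∪∅=∅
  n4('ada'): parent n3 fail=11; on 'a' 11→0 → fail=2;  out ∅∪∅=∅
  n9('cdc'): parent n8 fail=11; on 'c' 11→0 → fail=1;  out ∅∪{0}={0}
  n13('dba'): parent n12 fail=0; on 'a' 0 → fail=2;  out ∅∪∅=∅
  n16('abb'): parent n15 fail=0; on 'b' 0 → fail=0;  out ∅∪∅=∅
  n5('adad'): parent n4 fail=2; on 'd' 2 → fail=3;  out ∅∪{5}={5}
  n10('cdcb'): parent n9 fail=1; on 'b' 1→0 → fail=0;  out {2}∪∅={2}
  n14('dbad'): parent n13 fail=2; on 'd' 2 → fail=3;  out {3}∪{5}={3,5}
  n17('abbd'): parent n16 fail=0; on 'd' 0 → fail=11;  out ∅∪∅=∅
  n6('adadc'): parent n5 fail=3; on 'c' 3→11→0 → fail=1;  out ∅∪{0}={0}
  n18('abbda'): parent n17 fail=11; on 'a' 11→0 → fail=2;  out ∅∪∅=∅
  n7('adadcb'): parent n6 fail=1; on 'b' 1→0 → fail=0;  out {1}∪∅={1}
  n19('abbdab'): parent n18 fail=2; on 'b' 2 → fail=15;  out {4}∪∅={4}

Run:
pos 0 'd': at 11
pos 1 'a': at 2 (fail-walked)
pos 2 'c': at 1 (fail-walked)  ** P0@[2:2]
pos 3 'd': at 8
pos 4 'c': at 9  ** P0@[4:4]
pos 5 'b': at 10  ** P2@[2:5]
pos 6 'c': at 1 (fail-walked)  ** P0@[6:6]
pos 7 'd': at 8
pos 8 'd': at 11 (fail-walked)
pos 9 'd': at 11 (fail-walked)
pos 10 'c': at 1 (fail-walked)  ** P0@[10:10]
pos 11 'a': at 2 (fail-walked)
pos 12 'a': at 2 (fail-walked)
pos 13 'd': at 3  ** P5@[12:13]
pos 14 'b': at 12 (fail-walked)
pos 15 'a': at 13
pos 16 'd': at 14  ** P3@[13:16],P5@[15:16]
pos 17 'c': at 1 (fail-walked)  ** P0@[17:17]
pos 18 'b': at 0 (fail-walked)
pos 19 'c': at 1  ** P0@[19:19]
pos 20 'c': at 1 (fail-walked)  ** P0@[20:20]
pos 21 'd': at 8
pos 22 'c': at 9  ** P0@[22:22]
pos 23 'b': at 10  ** P2@[20:23]
pos 24 'c': at 1 (fail-walked)  ** P0@[24:24]
pos 25 'd': at 8
pos 26 'b': at 12 (fail-walked)
pos 27 'a': at 13
pos 28 'd': at 14  ** P3@[25:28],P5@[27:28]
pos 29 'c': at 1 (fail-walked)  ** P0@[29:29]
pos 30 'b': at 0 (fail-walked)
pos 31 'a': at 2
pos 32 'd': at 3  ** P5@[31:32]
pos 33 'a': at 4
pos 34 'd': at 5  ** P5@[33:34]
pos 35 'c': at 6  ** P0@[35:35]
pos 36 'b': at 7  ** P1@[31:36]
pos 37 'd': at 11 (fail-walked)
pos 38 'b': at 12
pos 39 'c': at 1 (fail-walked)  ** P0@[39:39]
pos 40 'd': at 8
pos 41 'c': at 9  ** P0@[41:41]
pos 42 'b': at 10  ** P2@[39:42]
pos 43 'a': at 2 (fail-walked)
pos 44 'a': at 2 (fail-walked)
pos 45 'b': at 15
pos 46 'b': at 16
pos 47 'd': at 17
pos 48 'a': at 18
pos 49 'b': at 19  ** P4@[44:49]
pos 50 'b': at 16 (fail-walked)
pos 51 'a': at 2 (fail-walked)
pos 52 'd': at 3  ** P5@[51:52]
pos 53 'b': at 12 (fail-walked)
pos 54 'd': at 11 (fail-walked)
pos 55 'b': at 12
pos 56 'a': at 13
pos 57 'd': at 14  ** P3@[54:57],P5@[56:57]
pos 58 'a': at 4 (fail-walked)
pos 59 'd': at 5  ** P5@[58:59]
pos 60 'a': at 4 (fail-walked)
pos 61 'd': at 5  ** P5@[60:61]
pos 62 'c': at 6  ** P0@[62:62]
pos 63 'b': at 7  ** P1@[58:63]

Result: [[2,0],[4,0],[5,2],[6,0],[10,0],[13,5],[16,3],[16,5],[17,0],[19,0],[20,0],[22,0],[23,2],[24,0],[28,3],[28,5],[29,0],[32,5],[34,5],[35,0],[36,1],[39,0],[41,0],[42,2],[49,4],[52,5],[57,3],[57,5],[59,5],[61,5],[62,0],[63,1]]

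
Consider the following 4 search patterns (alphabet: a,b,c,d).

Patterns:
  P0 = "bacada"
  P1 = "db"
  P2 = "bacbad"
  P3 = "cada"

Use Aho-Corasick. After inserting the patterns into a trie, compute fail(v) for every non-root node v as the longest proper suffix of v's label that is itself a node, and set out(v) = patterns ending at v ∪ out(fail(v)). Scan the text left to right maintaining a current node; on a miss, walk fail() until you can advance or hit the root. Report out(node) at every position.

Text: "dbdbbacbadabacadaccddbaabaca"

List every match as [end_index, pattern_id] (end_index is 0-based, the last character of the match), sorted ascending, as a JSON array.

Build:
Trie (insert patterns):
  0='ε' goto b→1 c→12 d→7
  1='b' goto a→2
  2='ba' goto c→3
  3='bac' goto a→4 b→9
  4='baca' goto d→5
  5='bacad' goto a→6
  6='bacada' goto ·  ←P0
  7='d' goto b→8
  8='db' goto ·  ←P1
  9='bacb' goto a→10
  10='bacba' goto d→11
  11='bacbad' goto ·  ←P2
  12='c' goto a→13
  13='ca' goto d→14
  14='cad' goto a→15
  15='cada' goto ·  ←P3

BFS fail/out derivation:
  n1('b'): parent n0 fail=0; on 'b' 0 → fail=0;  out ∅∪∅=∅
  n7('d'): parent n0 fail=0; on 'd' 0 → fail=0;  out ∅∪∅=∅
  n12('c'): parent n0 fail=0; on 'c' 0 → fail=0;  out ∅∪∅=∅
  n2('ba'): parent n1 fail=0; on 'a' 0 → fail=0;  out ∅∪∅=∅
  n8('db'): parent n7 fail=0; on 'b' 0 → fail=1;  out {1}∪∅={1}
  n13('ca'): parent n12 fail=0; on 'a' 0 → fail=0;  out ∅∪∅=∅
  n3('bac'): parent n2 fail=0; on 'c' 0 → fail=12;  out ∅∪∅=∅
  n14('cad'): parent n13 fail=0; on 'd' 0 → fail=7;  out ∅∪∅=∅
  n4('baca'): parent n3 fail=12; on 'a' 12 → fail=13;  out ∅∪∅=∅
  n9('bacb'): parent n3 fail=12; on 'b' 12→0 → fail=1;  out ∅∪∅=∅
  n15('cada'): parent n14 fail=7; on 'a' 7→0 → fail=0;  out {3}∪∅={3}
  n5('bacad'): parent n4 fail=13; on 'd' 13 → fail=14;  out ∅∪∅=∅
  n10('bacba'): parent n9 fail=1; on 'a' 1 → fail=2;  out ∅∪∅=∅
  n6('bacada'): parent n5 fail=14; on 'a' 14 → fail=15;  out {0}∪{3}={0,3}
  n11('bacbad'): parent n10 fail=2; on 'd' 2→0 → fail=7;  out {2}∪∅={2}

Run:
i=0 'd': node 0→7
i=1 'b': node 7→8  ** P1@[0:1]
i=2 'd': node 8→7 ·f
i=3 'b': node 7→8  ** P1@[2:3]
i=4 'b': node 8→1 ·f
i=5 'a': node 1→2
i=6 'c': node 2→3
i=7 'b': node 3→9
i=8 'a': node 9→10
i=9 'd': node 10→11  ** P2@[4:9]
i=10 'a': node 11→0 ·f
i=11 'b': node 0→1
i=12 'a': node 1→2
i=13 'c': node 2→3
i=14 'a': node 3→4
i=15 'd': node 4→5
i=16 'a': node 5→6  ** P0@[11:16],P3@[13:16]
i=17 'c': node 6→12 ·f
i=18 'c': node 12→12 ·f
i=19 'd': node 12→7 ·f
i=20 'd': node 7→7 ·f
i=21 'b': node 7→8  ** P1@[20:21]
i=22 'a': node 8→2 ·f
i=23 'a': node 2→0 ·f
i=24 'b': node 0→1
i=25 'a': node 1→2
i=26 'c': node 2→3
i=27 'a': node 3→4

All matches (sorted): [[1,1],[3,1],[9,2],[16,0],[16,3],[21,1]]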